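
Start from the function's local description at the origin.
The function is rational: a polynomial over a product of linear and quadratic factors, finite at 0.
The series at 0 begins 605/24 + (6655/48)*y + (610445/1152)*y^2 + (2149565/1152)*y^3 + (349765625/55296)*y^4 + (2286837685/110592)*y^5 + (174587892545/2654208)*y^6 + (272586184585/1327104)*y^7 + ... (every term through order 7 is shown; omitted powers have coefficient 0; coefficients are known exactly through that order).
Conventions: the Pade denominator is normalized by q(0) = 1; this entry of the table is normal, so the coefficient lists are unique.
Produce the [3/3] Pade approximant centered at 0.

The Pade approximant has numerator coefficients [605/24, 272855/12992, -366025/4872, -4026275/38976]; denominator coefficients [1, -7579/1624, 5/3, 843139/77952].

Taylor coefficients needed (read off): a_0 = 605/24, a_1 = 6655/48, a_2 = 610445/1152, a_3 = 2149565/1152, a_4 = 349765625/55296, a_5 = 2286837685/110592, a_6 = 174587892545/2654208.
Write the denominator as Q(y) = 1 + q1*y + q2*y^2 + q3*y^3. Requiring Q*f - P = O(y^7) with deg P <= 3 kills the coefficients of y^4..y^6 in Q*f:
  y^4: a_4 + q1*a_3 + q2*a_2 + q3*a_1 = 0, i.e. 349765625/55296 + (2149565/1152)*q1 + (610445/1152)*q2 + (6655/48)*q3 = 0.
  y^5: a_5 + q1*a_4 + q2*a_3 + q3*a_2 = 0, i.e. 2286837685/110592 + (349765625/55296)*q1 + (2149565/1152)*q2 + (610445/1152)*q3 = 0.
  y^6: a_6 + q1*a_5 + q2*a_4 + q3*a_3 = 0, i.e. 174587892545/2654208 + (2286837685/110592)*q1 + (349765625/55296)*q2 + (2149565/1152)*q3 = 0.
Solving this linear system: q1 = -7579/1624, q2 = 5/3, q3 = 843139/77952.
The numerator is Q*f truncated at degree 3: P0 = a_0 = 605/24; P1 = a_1 + q1*a_0 = 272855/12992; P2 = a_2 + q1*a_1 + q2*a_0 = -366025/4872; P3 = a_3 + q1*a_2 + q2*a_1 + q3*a_0 = -4026275/38976.


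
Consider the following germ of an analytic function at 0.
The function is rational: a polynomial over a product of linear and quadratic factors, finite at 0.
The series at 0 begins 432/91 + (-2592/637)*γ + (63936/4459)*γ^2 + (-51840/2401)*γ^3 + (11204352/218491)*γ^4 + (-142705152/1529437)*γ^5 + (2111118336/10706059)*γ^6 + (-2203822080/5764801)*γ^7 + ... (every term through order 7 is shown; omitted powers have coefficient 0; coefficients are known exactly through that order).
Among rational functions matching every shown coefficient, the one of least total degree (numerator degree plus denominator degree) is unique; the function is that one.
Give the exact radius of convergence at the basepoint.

The radius of convergence is 1/2.

No rational of total degree below 2 reproduces all 8 coefficients; solving the [0/2] Pade equations on them gives f(γ) = -27/(13*(γ - 7/8)*(γ + 1/2)), whose expansion matches every shown term.
Denominator factor (γ + 1/2): pole of order 1 at -1/2, modulus 1/2.
Denominator factor (γ - 7/8): pole of order 1 at 7/8, modulus 7/8.
The radius of convergence is the smallest modulus among the singular points: 1/2.


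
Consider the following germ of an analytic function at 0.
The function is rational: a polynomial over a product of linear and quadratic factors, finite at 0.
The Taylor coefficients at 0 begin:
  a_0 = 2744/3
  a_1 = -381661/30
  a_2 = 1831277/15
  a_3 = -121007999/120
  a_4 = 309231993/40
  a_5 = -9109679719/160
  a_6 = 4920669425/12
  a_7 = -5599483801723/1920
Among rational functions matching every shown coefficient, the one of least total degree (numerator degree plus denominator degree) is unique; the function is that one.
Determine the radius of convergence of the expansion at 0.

The radius of convergence is 1/7.

No rational of total degree below 4 reproduces all 8 coefficients; solving the [1/3] Pade equations on them gives f(ζ) = (34*ζ/35 + 32/3)/((ζ + 1/7)*(ζ + 2/7)**2), whose expansion matches every shown term.
Denominator factor (ζ + 1/7): pole of order 1 at -1/7, modulus 1/7.
Denominator factor (ζ + 2/7)^2: pole of order 2 at -2/7, modulus 2/7.
The radius of convergence is the smallest modulus among the singular points: 1/7.


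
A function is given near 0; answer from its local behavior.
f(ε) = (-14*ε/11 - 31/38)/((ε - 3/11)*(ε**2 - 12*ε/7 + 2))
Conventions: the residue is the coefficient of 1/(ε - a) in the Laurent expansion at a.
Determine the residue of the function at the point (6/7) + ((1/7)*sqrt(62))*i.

The residue is (37429/103436) + ((613879/6413032)*sqrt(62))*i.

The factor ε**2 - 12*ε/7 + 2 splits as (ε - a)(ε - a') with a = (6/7) + ((1/7)*sqrt(62))*i, a' = (6/7) - ((1/7)*sqrt(62))*i. At the order-1 pole a set g(ε) = (ε - a)*f(ε) = [(-14*ε/11 - 31/38)/(ε - 3/11)] / (ε - a').
Simple pole: residue = g(a) at a = (6/7) + ((1/7)*sqrt(62))*i, which is (37429/103436) + ((613879/6413032)*sqrt(62))*i.


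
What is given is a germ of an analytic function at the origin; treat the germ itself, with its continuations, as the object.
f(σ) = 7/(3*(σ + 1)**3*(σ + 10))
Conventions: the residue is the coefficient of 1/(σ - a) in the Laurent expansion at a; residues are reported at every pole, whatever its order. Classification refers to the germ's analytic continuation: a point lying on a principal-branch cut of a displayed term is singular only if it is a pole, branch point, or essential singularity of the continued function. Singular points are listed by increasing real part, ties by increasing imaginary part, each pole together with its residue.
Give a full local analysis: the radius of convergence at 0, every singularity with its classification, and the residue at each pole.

Radius of convergence at 0: 1.
At -10: a pole of order 1; residue -7/2187.
At -1: a pole of order 3; residue 7/2187.

Denominator factor (σ + 10): pole of order 1 at -10, modulus 10.
Denominator factor (σ + 1)^3: pole of order 3 at -1, modulus 1.
The radius of convergence is the smallest modulus among the singular points: 1.
At the order-1 pole -10 set g(σ) = (σ - (-10))*f(σ) = 7/(3*(σ + 1)**3).
Simple pole: residue = g(a) at a = -10, which is -7/2187.
At the order-3 pole -1 set g(σ) = (σ - (-1))^3*f(σ) = 7/(3*(σ + 10)).
Order-3 pole: residue = g''(a)/2; g''(-1) = 14/2187, so the residue is 7/2187.
List the singular points by increasing real part (a conjugate pair: the negative imaginary part first).


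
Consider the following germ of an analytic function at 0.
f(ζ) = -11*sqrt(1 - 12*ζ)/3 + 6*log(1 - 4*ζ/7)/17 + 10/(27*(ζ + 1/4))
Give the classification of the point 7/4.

The point is a logarithmic branch point.

The term (6/17)*log(1 - ζ/(7/4)) has argument 1 - 7/4/(7/4) = 0 at 7/4: a logarithmic (infinitely-sheeted) branch point; the remaining terms are analytic or single-valued there.


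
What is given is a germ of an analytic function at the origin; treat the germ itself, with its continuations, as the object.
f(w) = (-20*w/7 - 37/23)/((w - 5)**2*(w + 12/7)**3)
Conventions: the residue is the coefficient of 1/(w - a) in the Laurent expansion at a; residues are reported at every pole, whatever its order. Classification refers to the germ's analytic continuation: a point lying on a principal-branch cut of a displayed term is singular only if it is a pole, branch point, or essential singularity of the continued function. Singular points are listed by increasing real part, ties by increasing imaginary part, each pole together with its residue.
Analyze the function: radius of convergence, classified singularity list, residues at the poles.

Radius of convergence at 0: 12/7.
At -12/7: a pole of order 3; residue -1573831/112232663.
At 5: a pole of order 2; residue 1573831/112232663.

Denominator factor (w - 5)^2: pole of order 2 at 5, modulus 5.
Denominator factor (w + 12/7)^3: pole of order 3 at -12/7, modulus 12/7.
The radius of convergence is the smallest modulus among the singular points: 12/7.
At the order-3 pole -12/7 set g(w) = (w - (-12/7))^3*f(w) = (-20*w/7 - 37/23)/(w - 5)**2.
Order-3 pole: residue = g''(a)/2; g''(-12/7) = -3147662/112232663, so the residue is -1573831/112232663.
At the order-2 pole 5 set g(w) = (w - (5))^2*f(w) = (-20*w/7 - 37/23)/(w + 12/7)**3.
Order-2 pole: residue = g'(a); g'(5) = 1573831/112232663, so the residue is 1573831/112232663.
List the singular points by increasing real part (a conjugate pair: the negative imaginary part first).


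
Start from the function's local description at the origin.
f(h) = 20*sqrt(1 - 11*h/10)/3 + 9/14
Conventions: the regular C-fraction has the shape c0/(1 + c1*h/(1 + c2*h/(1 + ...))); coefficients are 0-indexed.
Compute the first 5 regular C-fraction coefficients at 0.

The regular C-fraction coefficients are [307/42, 154/307, -9537/12280, -3377/34680, -15697/34680].

Taylor coefficients (expand at 0): a_0 = 307/42, a_1 = -11/3, a_2 = -121/120, a_3 = -1331/2400, a_4 = -14641/38400.
c0 = a_0 = 307/42. Peel one level at a time: if S = 1 + c*h/S' with S'(0) = 1, then c is the h-coefficient of S and S' = c*h/(S - 1).
S_1 = c0/f = 1 + (154/307)*h + (734349/1884980)*h^2 + ...; c1 = 154/307.
S_2 = c1*h/(S_1 - 1) = 1 + (-9537/12280)*h + (-121/1600)*h^2 + ...; c2 = -9537/12280.
S_3 = c2*h/(S_2 - 1) = 1 + (-3377/34680)*h + (-53008769/1202702400)*h^2 + ...; c3 = -3377/34680.
S_4 = c3*h/(S_3 - 1) = 1 + (-15697/34680)*h + ...; c4 = -15697/34680.


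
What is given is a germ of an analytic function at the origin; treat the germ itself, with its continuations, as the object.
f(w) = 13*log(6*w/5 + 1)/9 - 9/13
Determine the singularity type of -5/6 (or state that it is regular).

The term (13/9)*log(1 - w/(-5/6)) has argument 1 - -5/6/(-5/6) = 0 at -5/6: a logarithmic (infinitely-sheeted) branch point; the remaining terms are analytic or single-valued there.

The point is a logarithmic branch point.


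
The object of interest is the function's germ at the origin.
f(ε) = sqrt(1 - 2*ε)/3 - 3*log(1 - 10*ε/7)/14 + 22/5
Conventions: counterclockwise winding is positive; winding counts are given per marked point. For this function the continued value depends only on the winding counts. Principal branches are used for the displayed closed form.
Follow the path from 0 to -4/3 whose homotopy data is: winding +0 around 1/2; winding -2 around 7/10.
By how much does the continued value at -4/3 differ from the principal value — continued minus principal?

Continued minus principal equals (6/7)*pi*i.

The rational part is single-valued and drops out of the difference; each branch term changes only by its own monodromy.
(1/3)*sqrt(1 - ε/(1/2)): winding +0 is even, the square root returns to the same sheet, contribution 0.
(-3/14)*log(1 - ε/(7/10)): each positive loop around 7/10 adds 2*pi*i to the log, so winding -2 contributes (-3/14)*(-2)*2*pi*i = (6/7)*pi*i.
Summing the contributions at ε = -4/3 gives (6/7)*pi*i.


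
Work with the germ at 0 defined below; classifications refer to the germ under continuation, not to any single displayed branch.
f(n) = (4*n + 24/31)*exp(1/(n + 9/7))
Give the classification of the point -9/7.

The exponent 1/(n - (-9/7)) has a pole at -9/7, so exp(1/(n - (-9/7))) takes every nonzero value near it: an essential singularity (not a pole of any order).

The point is an essential singularity.


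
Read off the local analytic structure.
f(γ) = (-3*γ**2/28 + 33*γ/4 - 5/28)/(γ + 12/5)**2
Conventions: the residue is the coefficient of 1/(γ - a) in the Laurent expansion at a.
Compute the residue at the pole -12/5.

At the order-2 pole -12/5 set g(γ) = (γ - (-12/5))^2*f(γ) = -3*γ**2/28 + 33*γ/4 - 5/28.
Order-2 pole: residue = g'(a); g'(-12/5) = 1227/140, so the residue is 1227/140.

The residue is 1227/140.


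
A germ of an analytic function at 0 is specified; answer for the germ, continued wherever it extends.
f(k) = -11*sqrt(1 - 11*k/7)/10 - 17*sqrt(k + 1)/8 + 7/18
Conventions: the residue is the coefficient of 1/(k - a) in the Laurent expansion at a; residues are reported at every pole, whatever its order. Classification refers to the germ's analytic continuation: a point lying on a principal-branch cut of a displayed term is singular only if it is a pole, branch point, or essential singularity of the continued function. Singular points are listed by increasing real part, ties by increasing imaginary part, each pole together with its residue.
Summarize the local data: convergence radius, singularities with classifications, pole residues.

Radius of convergence at 0: 7/11.
At -1: an algebraic (square-root) branch point.
At 7/11: an algebraic (square-root) branch point.

Branch term (-11/10)*sqrt(1 - k/(7/11)): its argument vanishes at k = 7/11, a square-root branch point, modulus 7/11.
Branch term (-17/8)*sqrt(1 - k/(-1)): its argument vanishes at k = -1, a square-root branch point, modulus 1.
The radius of convergence is the smallest modulus among the singular points: 7/11.
List the singular points by increasing real part (a conjugate pair: the negative imaginary part first).


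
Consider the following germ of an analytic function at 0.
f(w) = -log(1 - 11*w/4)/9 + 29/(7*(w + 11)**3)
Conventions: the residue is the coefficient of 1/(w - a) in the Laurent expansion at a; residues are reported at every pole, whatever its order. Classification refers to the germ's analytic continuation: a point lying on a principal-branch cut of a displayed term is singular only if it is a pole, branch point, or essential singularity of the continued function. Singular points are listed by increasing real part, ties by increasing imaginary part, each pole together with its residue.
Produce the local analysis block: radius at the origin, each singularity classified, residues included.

Denominator factor (w + 11)^3: pole of order 3 at -11, modulus 11.
Branch term (-1/9)*log(1 - w/(4/11)): its argument vanishes at w = 4/11, a logarithmic branch point, modulus 4/11.
The radius of convergence is the smallest modulus among the singular points: 4/11.
The branch term is analytic at -11 and contributes nothing to the residue; only the rational part matters.
At the order-3 pole -11 set g(w) = (w - (-11))^3*(rational part) = 29/7.
Order-3 pole: residue = g''(a)/2; g''(-11) = 0, so the residue is 0.
List the singular points by increasing real part (a conjugate pair: the negative imaginary part first).

Radius of convergence at 0: 4/11.
At -11: a pole of order 3; residue 0.
At 4/11: a logarithmic branch point.


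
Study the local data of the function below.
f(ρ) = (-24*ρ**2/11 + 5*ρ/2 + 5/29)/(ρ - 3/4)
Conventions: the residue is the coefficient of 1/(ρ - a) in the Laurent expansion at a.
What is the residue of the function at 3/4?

The residue is 2093/2552.

At the order-1 pole 3/4 set g(ρ) = (ρ - (3/4))*f(ρ) = -24*ρ**2/11 + 5*ρ/2 + 5/29.
Simple pole: residue = g(a) at a = 3/4, which is 2093/2552.


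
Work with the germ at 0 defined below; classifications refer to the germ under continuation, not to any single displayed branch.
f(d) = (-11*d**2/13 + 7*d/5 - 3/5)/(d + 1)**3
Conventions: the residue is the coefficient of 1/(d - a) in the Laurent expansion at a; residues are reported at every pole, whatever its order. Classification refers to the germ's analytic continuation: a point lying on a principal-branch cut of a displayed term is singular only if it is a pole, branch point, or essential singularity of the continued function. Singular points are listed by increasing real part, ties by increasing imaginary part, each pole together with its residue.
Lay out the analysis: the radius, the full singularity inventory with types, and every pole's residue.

Radius of convergence at 0: 1.
At -1: a pole of order 3; residue -11/13.

Denominator factor (d + 1)^3: pole of order 3 at -1, modulus 1.
The radius of convergence is the smallest modulus among the singular points: 1.
At the order-3 pole -1 set g(d) = (d - (-1))^3*f(d) = -11*d**2/13 + 7*d/5 - 3/5.
Order-3 pole: residue = g''(a)/2; g''(-1) = -22/13, so the residue is -11/13.


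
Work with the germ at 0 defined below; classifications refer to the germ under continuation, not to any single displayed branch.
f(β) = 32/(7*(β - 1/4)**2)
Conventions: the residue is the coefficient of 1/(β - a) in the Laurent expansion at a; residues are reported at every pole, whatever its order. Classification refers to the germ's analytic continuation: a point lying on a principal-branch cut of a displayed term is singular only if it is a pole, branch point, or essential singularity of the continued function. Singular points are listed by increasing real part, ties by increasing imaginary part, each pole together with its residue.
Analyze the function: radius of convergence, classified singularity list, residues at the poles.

Radius of convergence at 0: 1/4.
At 1/4: a pole of order 2; residue 0.

Denominator factor (β - 1/4)^2: pole of order 2 at 1/4, modulus 1/4.
The radius of convergence is the smallest modulus among the singular points: 1/4.
At the order-2 pole 1/4 set g(β) = (β - (1/4))^2*f(β) = 32/7.
Order-2 pole: residue = g'(a); g'(1/4) = 0, so the residue is 0.


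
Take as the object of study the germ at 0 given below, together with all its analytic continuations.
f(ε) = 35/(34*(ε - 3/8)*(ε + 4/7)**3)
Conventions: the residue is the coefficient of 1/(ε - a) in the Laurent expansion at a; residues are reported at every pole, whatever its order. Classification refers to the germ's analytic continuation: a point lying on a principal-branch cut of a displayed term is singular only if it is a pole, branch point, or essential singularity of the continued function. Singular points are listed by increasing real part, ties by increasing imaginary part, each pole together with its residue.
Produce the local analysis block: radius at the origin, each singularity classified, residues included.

Radius of convergence at 0: 3/8.
At -4/7: a pole of order 3; residue -3073280/2530909.
At 3/8: a pole of order 1; residue 3073280/2530909.

Denominator factor (ε - 3/8): pole of order 1 at 3/8, modulus 3/8.
Denominator factor (ε + 4/7)^3: pole of order 3 at -4/7, modulus 4/7.
The radius of convergence is the smallest modulus among the singular points: 3/8.
At the order-3 pole -4/7 set g(ε) = (ε - (-4/7))^3*f(ε) = 35/(34*(ε - 3/8)).
Order-3 pole: residue = g''(a)/2; g''(-4/7) = -6146560/2530909, so the residue is -3073280/2530909.
At the order-1 pole 3/8 set g(ε) = (ε - (3/8))*f(ε) = 35/(34*(ε + 4/7)**3).
Simple pole: residue = g(a) at a = 3/8, which is 3073280/2530909.
List the singular points by increasing real part (a conjugate pair: the negative imaginary part first).


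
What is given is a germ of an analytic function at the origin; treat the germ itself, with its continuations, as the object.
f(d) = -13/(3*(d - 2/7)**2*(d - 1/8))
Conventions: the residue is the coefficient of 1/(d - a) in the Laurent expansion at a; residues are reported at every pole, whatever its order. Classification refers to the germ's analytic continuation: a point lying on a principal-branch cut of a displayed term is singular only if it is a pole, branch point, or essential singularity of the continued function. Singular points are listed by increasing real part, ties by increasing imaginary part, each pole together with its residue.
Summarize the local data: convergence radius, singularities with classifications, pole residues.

Denominator factor (d - 2/7)^2: pole of order 2 at 2/7, modulus 2/7.
Denominator factor (d - 1/8): pole of order 1 at 1/8, modulus 1/8.
The radius of convergence is the smallest modulus among the singular points: 1/8.
At the order-1 pole 1/8 set g(d) = (d - (1/8))*f(d) = -13/(3*(d - 2/7)**2).
Simple pole: residue = g(a) at a = 1/8, which is -40768/243.
At the order-2 pole 2/7 set g(d) = (d - (2/7))^2*f(d) = -13/(3*(d - 1/8)).
Order-2 pole: residue = g'(a); g'(2/7) = 40768/243, so the residue is 40768/243.
List the singular points by increasing real part (a conjugate pair: the negative imaginary part first).

Radius of convergence at 0: 1/8.
At 1/8: a pole of order 1; residue -40768/243.
At 2/7: a pole of order 2; residue 40768/243.


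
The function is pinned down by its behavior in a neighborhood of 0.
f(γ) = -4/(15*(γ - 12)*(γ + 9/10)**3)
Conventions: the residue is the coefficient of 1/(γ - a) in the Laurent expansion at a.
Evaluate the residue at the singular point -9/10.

The residue is 800/6440067.

At the order-3 pole -9/10 set g(γ) = (γ - (-9/10))^3*f(γ) = -4/(15*(γ - 12)).
Order-3 pole: residue = g''(a)/2; g''(-9/10) = 1600/6440067, so the residue is 800/6440067.


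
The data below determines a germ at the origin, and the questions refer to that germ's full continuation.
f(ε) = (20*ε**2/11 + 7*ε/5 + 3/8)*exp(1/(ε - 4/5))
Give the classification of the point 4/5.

The point is an essential singularity.

The exponent 1/(ε - (4/5)) has a pole at 4/5, so exp(1/(ε - (4/5))) takes every nonzero value near it: an essential singularity (not a pole of any order).


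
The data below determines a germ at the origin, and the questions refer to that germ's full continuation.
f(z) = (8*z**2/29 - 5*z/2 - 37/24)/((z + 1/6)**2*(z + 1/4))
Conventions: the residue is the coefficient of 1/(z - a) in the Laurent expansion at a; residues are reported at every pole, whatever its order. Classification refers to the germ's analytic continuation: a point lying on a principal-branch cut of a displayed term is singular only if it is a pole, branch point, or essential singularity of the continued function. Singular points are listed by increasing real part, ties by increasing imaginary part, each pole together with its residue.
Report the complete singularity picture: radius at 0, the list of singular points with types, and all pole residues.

Radius of convergence at 0: 1/6.
At -1/4: a pole of order 1; residue -3756/29.
At -1/6: a pole of order 2; residue 3764/29.

Denominator factor (z + 1/4): pole of order 1 at -1/4, modulus 1/4.
Denominator factor (z + 1/6)^2: pole of order 2 at -1/6, modulus 1/6.
The radius of convergence is the smallest modulus among the singular points: 1/6.
At the order-1 pole -1/4 set g(z) = (z - (-1/4))*f(z) = (8*z**2/29 - 5*z/2 - 37/24)/(z + 1/6)**2.
Simple pole: residue = g(a) at a = -1/4, which is -3756/29.
At the order-2 pole -1/6 set g(z) = (z - (-1/6))^2*f(z) = (8*z**2/29 - 5*z/2 - 37/24)/(z + 1/4).
Order-2 pole: residue = g'(a); g'(-1/6) = 3764/29, so the residue is 3764/29.
List the singular points by increasing real part (a conjugate pair: the negative imaginary part first).


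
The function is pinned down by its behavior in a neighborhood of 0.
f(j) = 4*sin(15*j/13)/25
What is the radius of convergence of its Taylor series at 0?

The factor sin(15*j/13) is entire and contributes no finite singular point.
The polynomial part has no poles.
No finite singular points: the Taylor series at 0 converges everywhere.

The radius of convergence is infinite.


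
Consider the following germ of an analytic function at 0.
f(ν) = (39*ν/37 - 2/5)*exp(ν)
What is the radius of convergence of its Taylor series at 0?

The factor exp(ν) is entire and contributes no finite singular point.
The polynomial part has no poles.
No finite singular points: the Taylor series at 0 converges everywhere.

The radius of convergence is infinite.


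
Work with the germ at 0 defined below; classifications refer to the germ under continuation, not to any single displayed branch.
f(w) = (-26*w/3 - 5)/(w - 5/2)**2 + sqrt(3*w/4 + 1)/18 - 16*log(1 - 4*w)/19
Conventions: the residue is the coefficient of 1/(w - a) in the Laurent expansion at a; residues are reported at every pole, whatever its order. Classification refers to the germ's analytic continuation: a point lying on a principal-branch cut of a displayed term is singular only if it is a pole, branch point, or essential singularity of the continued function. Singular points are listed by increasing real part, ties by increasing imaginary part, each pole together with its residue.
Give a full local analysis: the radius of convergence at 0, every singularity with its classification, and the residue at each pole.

Radius of convergence at 0: 1/4.
At -4/3: an algebraic (square-root) branch point.
At 1/4: a logarithmic branch point.
At 5/2: a pole of order 2; residue -26/3.

Denominator factor (w - 5/2)^2: pole of order 2 at 5/2, modulus 5/2.
Branch term (-16/19)*log(1 - w/(1/4)): its argument vanishes at w = 1/4, a logarithmic branch point, modulus 1/4.
Branch term (1/18)*sqrt(1 - w/(-4/3)): its argument vanishes at w = -4/3, a square-root branch point, modulus 4/3.
The radius of convergence is the smallest modulus among the singular points: 1/4.
The branch terms are analytic at 5/2 and contribute nothing to the residue; only the rational part matters.
At the order-2 pole 5/2 set g(w) = (w - (5/2))^2*(rational part) = -26*w/3 - 5.
Order-2 pole: residue = g'(a); g'(5/2) = -26/3, so the residue is -26/3.
List the singular points by increasing real part (a conjugate pair: the negative imaginary part first).


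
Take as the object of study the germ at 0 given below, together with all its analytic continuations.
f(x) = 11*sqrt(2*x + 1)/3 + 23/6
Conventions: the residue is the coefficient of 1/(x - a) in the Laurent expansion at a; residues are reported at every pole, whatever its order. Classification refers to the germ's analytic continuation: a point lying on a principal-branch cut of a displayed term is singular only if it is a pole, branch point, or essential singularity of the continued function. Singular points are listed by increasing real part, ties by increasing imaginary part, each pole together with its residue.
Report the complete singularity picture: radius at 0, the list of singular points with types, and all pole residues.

Branch term (11/3)*sqrt(1 - x/(-1/2)): its argument vanishes at x = -1/2, a square-root branch point, modulus 1/2.
The radius of convergence is the smallest modulus among the singular points: 1/2.

Radius of convergence at 0: 1/2.
At -1/2: an algebraic (square-root) branch point.


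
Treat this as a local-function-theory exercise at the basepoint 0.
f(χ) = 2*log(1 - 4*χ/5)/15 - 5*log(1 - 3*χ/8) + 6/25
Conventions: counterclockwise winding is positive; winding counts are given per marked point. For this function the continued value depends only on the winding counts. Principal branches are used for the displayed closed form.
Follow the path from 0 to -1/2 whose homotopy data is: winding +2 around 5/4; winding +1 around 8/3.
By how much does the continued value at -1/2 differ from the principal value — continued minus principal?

The rational part is single-valued and drops out of the difference; each branch term changes only by its own monodromy.
(2/15)*log(1 - χ/(5/4)): each positive loop around 5/4 adds 2*pi*i to the log, so winding +2 contributes (2/15)*(2)*2*pi*i = (8/15)*pi*i.
(-5)*log(1 - χ/(8/3)): each positive loop around 8/3 adds 2*pi*i to the log, so winding +1 contributes (-5)*(1)*2*pi*i = -(10)*pi*i.
Summing the contributions at χ = -1/2 gives -(142/15)*pi*i.

Continued minus principal equals -(142/15)*pi*i.


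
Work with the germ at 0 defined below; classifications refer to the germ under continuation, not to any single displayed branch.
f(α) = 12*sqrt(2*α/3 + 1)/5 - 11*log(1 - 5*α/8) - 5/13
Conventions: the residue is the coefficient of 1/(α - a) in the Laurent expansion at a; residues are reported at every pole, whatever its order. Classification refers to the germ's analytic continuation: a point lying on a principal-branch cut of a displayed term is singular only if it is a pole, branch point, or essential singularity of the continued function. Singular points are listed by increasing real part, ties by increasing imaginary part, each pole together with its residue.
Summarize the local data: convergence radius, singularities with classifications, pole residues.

Radius of convergence at 0: 3/2.
At -3/2: an algebraic (square-root) branch point.
At 8/5: a logarithmic branch point.

Branch term (-11)*log(1 - α/(8/5)): its argument vanishes at α = 8/5, a logarithmic branch point, modulus 8/5.
Branch term (12/5)*sqrt(1 - α/(-3/2)): its argument vanishes at α = -3/2, a square-root branch point, modulus 3/2.
The radius of convergence is the smallest modulus among the singular points: 3/2.
List the singular points by increasing real part (a conjugate pair: the negative imaginary part first).


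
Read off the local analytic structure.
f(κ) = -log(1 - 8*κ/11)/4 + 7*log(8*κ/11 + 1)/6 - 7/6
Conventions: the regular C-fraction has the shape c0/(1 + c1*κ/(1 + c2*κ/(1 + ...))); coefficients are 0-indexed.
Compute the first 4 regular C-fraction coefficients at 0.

The regular C-fraction coefficients are [-7/6, 68/77, -848/1309, -5551/29733].

Taylor coefficients (expand at 0): a_0 = -7/6, a_1 = 34/33, a_2 = -8/33, a_3 = 2176/11979.
c0 = a_0 = -7/6. Peel one level at a time: if S = 1 + c*κ/S' with S'(0) = 1, then c is the κ-coefficient of S and S' = c*κ/(S - 1).
S_1 = c0/f = 1 + (68/77)*κ + (3392/5929)*κ^2 + ...; c1 = 68/77.
S_2 = c1*κ/(S_1 - 1) = 1 + (-848/1309)*κ + (-12688/104907)*κ^2 + ...; c2 = -848/1309.
S_3 = c2*κ/(S_2 - 1) = 1 + (-5551/29733)*κ + ...; c3 = -5551/29733.


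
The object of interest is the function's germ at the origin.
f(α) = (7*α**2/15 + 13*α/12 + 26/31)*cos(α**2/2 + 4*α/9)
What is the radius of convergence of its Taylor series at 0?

The factor cos(α**2/2 + 4*α/9) is entire and contributes no finite singular point.
The polynomial part has no poles.
No finite singular points: the Taylor series at 0 converges everywhere.

The radius of convergence is infinite.


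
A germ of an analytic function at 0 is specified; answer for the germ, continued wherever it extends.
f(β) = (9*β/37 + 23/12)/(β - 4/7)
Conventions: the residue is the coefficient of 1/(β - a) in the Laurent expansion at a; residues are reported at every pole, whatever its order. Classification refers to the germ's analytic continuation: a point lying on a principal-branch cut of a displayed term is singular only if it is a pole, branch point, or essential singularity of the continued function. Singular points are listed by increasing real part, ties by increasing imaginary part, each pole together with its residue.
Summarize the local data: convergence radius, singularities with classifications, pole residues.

Radius of convergence at 0: 4/7.
At 4/7: a pole of order 1; residue 6389/3108.

Denominator factor (β - 4/7): pole of order 1 at 4/7, modulus 4/7.
The radius of convergence is the smallest modulus among the singular points: 4/7.
At the order-1 pole 4/7 set g(β) = (β - (4/7))*f(β) = 9*β/37 + 23/12.
Simple pole: residue = g(a) at a = 4/7, which is 6389/3108.


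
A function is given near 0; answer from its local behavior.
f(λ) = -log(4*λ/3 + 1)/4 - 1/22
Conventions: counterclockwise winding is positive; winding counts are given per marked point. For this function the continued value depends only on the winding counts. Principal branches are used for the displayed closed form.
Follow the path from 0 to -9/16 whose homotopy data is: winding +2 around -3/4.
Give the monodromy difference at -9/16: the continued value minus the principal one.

The rational part is single-valued and drops out of the difference; each branch term changes only by its own monodromy.
(-1/4)*log(1 - λ/(-3/4)): each positive loop around -3/4 adds 2*pi*i to the log, so winding +2 contributes (-1/4)*(2)*2*pi*i = -pi*i.
Summing the contributions at λ = -9/16 gives -pi*i.

Continued minus principal equals -pi*i.


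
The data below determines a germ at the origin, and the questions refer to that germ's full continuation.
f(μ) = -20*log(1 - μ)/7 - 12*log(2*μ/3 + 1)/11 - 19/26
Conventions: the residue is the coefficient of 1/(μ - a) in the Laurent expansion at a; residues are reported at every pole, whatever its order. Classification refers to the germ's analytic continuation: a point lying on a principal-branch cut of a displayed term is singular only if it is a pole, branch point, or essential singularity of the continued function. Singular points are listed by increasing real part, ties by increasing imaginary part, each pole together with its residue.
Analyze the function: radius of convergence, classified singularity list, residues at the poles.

Branch term (-20/7)*log(1 - μ/(1)): its argument vanishes at μ = 1, a logarithmic branch point, modulus 1.
Branch term (-12/11)*log(1 - μ/(-3/2)): its argument vanishes at μ = -3/2, a logarithmic branch point, modulus 3/2.
The radius of convergence is the smallest modulus among the singular points: 1.
List the singular points by increasing real part (a conjugate pair: the negative imaginary part first).

Radius of convergence at 0: 1.
At -3/2: a logarithmic branch point.
At 1: a logarithmic branch point.


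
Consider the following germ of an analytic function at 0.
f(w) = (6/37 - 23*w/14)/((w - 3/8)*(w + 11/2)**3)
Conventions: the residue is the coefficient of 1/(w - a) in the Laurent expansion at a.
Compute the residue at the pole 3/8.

The residue is -60192/26890157.

At the order-1 pole 3/8 set g(w) = (w - (3/8))*f(w) = (6/37 - 23*w/14)/(w + 11/2)**3.
Simple pole: residue = g(a) at a = 3/8, which is -60192/26890157.


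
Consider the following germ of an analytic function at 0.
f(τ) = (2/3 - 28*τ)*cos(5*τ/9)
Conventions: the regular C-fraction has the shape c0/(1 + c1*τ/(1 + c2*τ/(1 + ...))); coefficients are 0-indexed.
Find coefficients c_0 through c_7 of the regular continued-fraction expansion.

The regular C-fraction coefficients are [2/3, 42, -285793/6804, 25/6804, 875/285793, 12002431/285793, -163329366841/3888787644, 285793/3888787644].

Taylor coefficients (expand at 0): a_0 = 2/3, a_1 = -28, a_2 = -25/243, a_3 = 350/81, a_4 = 625/236196, a_5 = -4375/39366, a_6 = -3125/114791256, a_7 = 21875/19131876.
c0 = a_0 = 2/3. Peel one level at a time: if S = 1 + c*τ/S' with S'(0) = 1, then c is the τ-coefficient of S and S' = c*τ/(S - 1).
S_1 = c0/f = 1 + (42)*τ + (285793/162)*τ^2 + ...; c1 = 42.
S_2 = c1*τ/(S_1 - 1) = 1 + (-285793/6804)*τ + (7144825/46294416)*τ^2 + ...; c2 = -285793/6804.
S_3 = c2*τ/(S_2 - 1) = 1 + (25/6804)*τ + (-3125/277790796)*τ^2 + ...; c3 = 25/6804.
S_4 = c3*τ/(S_3 - 1) = 1 + (875/285793)*τ + (-10502127125/81677638849)*τ^2 + ...; c4 = 875/285793.
S_5 = c4*τ/(S_4 - 1) = 1 + (12002431/285793)*τ + (163329366841/92596932)*τ^2 + ...; c5 = 12002431/285793.
S_6 = c5*τ/(S_5 - 1) = 1 + (-163329366841/3888787644)*τ + (46678389737589913/15122669340127070736)*τ^2 + ...; c6 = -163329366841/3888787644.
S_7 = c6*τ/(S_6 - 1) = 1 + (285793/3888787644)*τ + ...; c7 = 285793/3888787644.


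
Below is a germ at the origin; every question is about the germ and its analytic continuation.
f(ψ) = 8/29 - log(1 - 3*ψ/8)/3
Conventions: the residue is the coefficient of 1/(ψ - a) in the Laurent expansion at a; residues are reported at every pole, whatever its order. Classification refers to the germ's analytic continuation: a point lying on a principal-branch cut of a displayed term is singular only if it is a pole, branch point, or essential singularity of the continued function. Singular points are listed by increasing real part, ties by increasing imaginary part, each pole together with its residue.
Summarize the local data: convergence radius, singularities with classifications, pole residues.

Radius of convergence at 0: 8/3.
At 8/3: a logarithmic branch point.

Branch term (-1/3)*log(1 - ψ/(8/3)): its argument vanishes at ψ = 8/3, a logarithmic branch point, modulus 8/3.
The radius of convergence is the smallest modulus among the singular points: 8/3.


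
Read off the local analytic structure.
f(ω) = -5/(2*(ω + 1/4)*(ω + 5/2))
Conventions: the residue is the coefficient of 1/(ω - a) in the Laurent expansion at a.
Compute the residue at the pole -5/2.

At the order-1 pole -5/2 set g(ω) = (ω - (-5/2))*f(ω) = -5/(2*(ω + 1/4)).
Simple pole: residue = g(a) at a = -5/2, which is 10/9.

The residue is 10/9.


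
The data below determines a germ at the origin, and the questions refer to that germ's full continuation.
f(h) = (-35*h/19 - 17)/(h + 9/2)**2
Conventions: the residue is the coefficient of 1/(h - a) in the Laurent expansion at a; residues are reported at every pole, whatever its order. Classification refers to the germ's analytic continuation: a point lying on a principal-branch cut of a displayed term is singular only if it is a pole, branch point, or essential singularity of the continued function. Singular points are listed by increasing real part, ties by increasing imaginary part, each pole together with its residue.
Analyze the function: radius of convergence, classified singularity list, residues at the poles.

Denominator factor (h + 9/2)^2: pole of order 2 at -9/2, modulus 9/2.
The radius of convergence is the smallest modulus among the singular points: 9/2.
At the order-2 pole -9/2 set g(h) = (h - (-9/2))^2*f(h) = -35*h/19 - 17.
Order-2 pole: residue = g'(a); g'(-9/2) = -35/19, so the residue is -35/19.

Radius of convergence at 0: 9/2.
At -9/2: a pole of order 2; residue -35/19.


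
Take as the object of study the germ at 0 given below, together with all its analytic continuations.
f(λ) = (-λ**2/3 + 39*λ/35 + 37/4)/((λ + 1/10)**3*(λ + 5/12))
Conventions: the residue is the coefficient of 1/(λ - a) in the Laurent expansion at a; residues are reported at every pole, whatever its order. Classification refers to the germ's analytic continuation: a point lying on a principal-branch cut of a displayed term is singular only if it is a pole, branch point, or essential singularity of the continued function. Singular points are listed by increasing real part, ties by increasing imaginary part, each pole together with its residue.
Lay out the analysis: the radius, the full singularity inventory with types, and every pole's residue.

Denominator factor (λ + 1/10)^3: pole of order 3 at -1/10, modulus 1/10.
Denominator factor (λ + 5/12): pole of order 1 at -5/12, modulus 5/12.
The radius of convergence is the smallest modulus among the singular points: 1/10.
At the order-1 pole -5/12 set g(λ) = (λ - (-5/12))*f(λ) = (-λ**2/3 + 39*λ/35 + 37/4)/(λ + 1/10)**3.
Simple pole: residue = g(a) at a = -5/12, which is -13196500/48013.
At the order-3 pole -1/10 set g(λ) = (λ - (-1/10))^3*f(λ) = (-λ**2/3 + 39*λ/35 + 37/4)/(λ + 5/12).
Order-3 pole: residue = g''(a)/2; g''(-1/10) = 26393000/48013, so the residue is 13196500/48013.
List the singular points by increasing real part (a conjugate pair: the negative imaginary part first).

Radius of convergence at 0: 1/10.
At -5/12: a pole of order 1; residue -13196500/48013.
At -1/10: a pole of order 3; residue 13196500/48013.


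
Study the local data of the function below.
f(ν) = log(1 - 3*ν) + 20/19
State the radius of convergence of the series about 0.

Branch term (1)*log(1 - ν/(1/3)): its argument vanishes at ν = 1/3, a logarithmic branch point, modulus 1/3.
The radius of convergence is the smallest modulus among the singular points: 1/3.

The radius of convergence is 1/3.


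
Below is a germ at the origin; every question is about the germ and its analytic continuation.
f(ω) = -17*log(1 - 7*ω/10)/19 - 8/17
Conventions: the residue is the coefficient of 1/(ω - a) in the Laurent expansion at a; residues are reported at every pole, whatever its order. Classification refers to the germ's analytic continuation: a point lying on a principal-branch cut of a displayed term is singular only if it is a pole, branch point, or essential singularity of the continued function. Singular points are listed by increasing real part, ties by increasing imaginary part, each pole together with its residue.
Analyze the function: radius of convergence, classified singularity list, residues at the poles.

Branch term (-17/19)*log(1 - ω/(10/7)): its argument vanishes at ω = 10/7, a logarithmic branch point, modulus 10/7.
The radius of convergence is the smallest modulus among the singular points: 10/7.

Radius of convergence at 0: 10/7.
At 10/7: a logarithmic branch point.


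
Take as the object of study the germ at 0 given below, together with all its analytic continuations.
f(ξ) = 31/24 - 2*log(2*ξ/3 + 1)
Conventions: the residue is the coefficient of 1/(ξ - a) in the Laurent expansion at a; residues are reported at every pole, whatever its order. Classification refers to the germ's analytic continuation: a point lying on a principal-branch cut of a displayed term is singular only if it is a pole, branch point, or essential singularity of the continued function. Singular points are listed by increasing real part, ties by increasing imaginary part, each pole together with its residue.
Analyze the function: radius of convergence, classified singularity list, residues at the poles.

Branch term (-2)*log(1 - ξ/(-3/2)): its argument vanishes at ξ = -3/2, a logarithmic branch point, modulus 3/2.
The radius of convergence is the smallest modulus among the singular points: 3/2.

Radius of convergence at 0: 3/2.
At -3/2: a logarithmic branch point.
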